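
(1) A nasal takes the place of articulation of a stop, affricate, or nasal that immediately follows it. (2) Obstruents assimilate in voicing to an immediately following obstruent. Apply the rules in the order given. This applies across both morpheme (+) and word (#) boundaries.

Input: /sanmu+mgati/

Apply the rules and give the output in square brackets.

[sammu+ŋgati]

Rule 1: /n/ before /m/ (labial) → [m]
Rule 1: /m/ before /g/ (velar) → [ŋ]
After rule 1: sammu+ŋgati
Rule 2: no segment meets the rule's conditions; no change.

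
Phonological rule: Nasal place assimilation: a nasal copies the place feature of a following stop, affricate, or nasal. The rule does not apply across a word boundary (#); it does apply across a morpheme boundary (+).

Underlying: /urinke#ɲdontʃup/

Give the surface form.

[uriŋke#ndoɲtʃup]

/n/ before /k/ (velar) → [ŋ]
/ɲ/ before /d/ (alveolar) → [n]
/n/ before /tʃ/ (palatal) → [ɲ]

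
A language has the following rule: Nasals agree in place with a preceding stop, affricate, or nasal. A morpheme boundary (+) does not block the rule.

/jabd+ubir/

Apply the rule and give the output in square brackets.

[jabd+ubir]

no segment meets the rule's conditions; no change.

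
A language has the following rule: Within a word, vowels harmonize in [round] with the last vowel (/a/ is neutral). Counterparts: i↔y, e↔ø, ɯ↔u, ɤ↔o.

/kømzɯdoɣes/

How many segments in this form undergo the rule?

/ø/ harmonizes with /e/ ([-round]) → [e]
/o/ harmonizes with /e/ ([-round]) → [ɤ]
2 segments change.

2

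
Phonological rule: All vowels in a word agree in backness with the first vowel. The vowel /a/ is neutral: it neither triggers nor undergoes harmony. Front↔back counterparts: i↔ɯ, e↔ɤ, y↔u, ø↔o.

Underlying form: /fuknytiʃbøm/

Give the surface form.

/y/ harmonizes with /u/ ([+back]) → [u]
/i/ harmonizes with /u/ ([+back]) → [ɯ]
/ø/ harmonizes with /u/ ([+back]) → [o]

[fuknutɯʃbom]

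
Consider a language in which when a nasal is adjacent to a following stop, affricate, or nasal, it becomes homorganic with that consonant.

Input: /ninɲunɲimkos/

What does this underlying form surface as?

[niɲɲuɲɲiŋkos]

/n/ before /ɲ/ (palatal) → [ɲ]
/n/ before /ɲ/ (palatal) → [ɲ]
/m/ before /k/ (velar) → [ŋ]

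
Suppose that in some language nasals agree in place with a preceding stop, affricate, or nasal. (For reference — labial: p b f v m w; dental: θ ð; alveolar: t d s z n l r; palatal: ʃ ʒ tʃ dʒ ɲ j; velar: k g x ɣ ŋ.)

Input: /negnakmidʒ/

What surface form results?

[negŋakŋidʒ]

/n/ after /g/ (velar) → [ŋ]
/m/ after /k/ (velar) → [ŋ]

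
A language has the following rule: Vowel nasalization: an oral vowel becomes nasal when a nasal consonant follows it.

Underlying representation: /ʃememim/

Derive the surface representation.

/e/ before nasal /m/ → [ẽ]
/e/ before nasal /m/ → [ẽ]
/i/ before nasal /m/ → [ĩ]

[ʃẽmẽmĩm]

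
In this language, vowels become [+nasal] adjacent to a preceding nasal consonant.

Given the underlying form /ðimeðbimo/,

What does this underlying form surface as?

[ðimẽðbimõ]

/e/ after nasal /m/ → [ẽ]
/o/ after nasal /m/ → [õ]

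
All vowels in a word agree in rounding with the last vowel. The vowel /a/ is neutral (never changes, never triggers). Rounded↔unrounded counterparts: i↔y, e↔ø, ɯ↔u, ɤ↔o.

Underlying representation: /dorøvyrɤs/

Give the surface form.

[dɤrevirɤs]

/o/ harmonizes with /ɤ/ ([-round]) → [ɤ]
/ø/ harmonizes with /ɤ/ ([-round]) → [e]
/y/ harmonizes with /ɤ/ ([-round]) → [i]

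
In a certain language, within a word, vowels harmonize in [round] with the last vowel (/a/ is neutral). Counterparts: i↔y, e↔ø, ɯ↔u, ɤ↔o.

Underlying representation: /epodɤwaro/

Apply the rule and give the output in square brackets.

[øpodowaro]

/e/ harmonizes with /o/ ([+round]) → [ø]
/ɤ/ harmonizes with /o/ ([+round]) → [o]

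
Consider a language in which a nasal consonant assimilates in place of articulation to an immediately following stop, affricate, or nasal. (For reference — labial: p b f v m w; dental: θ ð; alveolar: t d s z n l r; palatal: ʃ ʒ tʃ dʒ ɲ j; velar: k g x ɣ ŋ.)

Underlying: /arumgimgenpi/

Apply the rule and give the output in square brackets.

[aruŋgiŋgempi]

/m/ before /g/ (velar) → [ŋ]
/m/ before /g/ (velar) → [ŋ]
/n/ before /p/ (labial) → [m]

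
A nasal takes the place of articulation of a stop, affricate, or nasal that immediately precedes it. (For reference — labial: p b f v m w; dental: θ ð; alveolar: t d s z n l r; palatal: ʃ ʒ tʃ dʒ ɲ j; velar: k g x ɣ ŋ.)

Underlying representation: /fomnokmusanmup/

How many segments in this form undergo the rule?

/n/ after /m/ (labial) → [m]
/m/ after /k/ (velar) → [ŋ]
/m/ after /n/ (alveolar) → [n]
3 segments change.

3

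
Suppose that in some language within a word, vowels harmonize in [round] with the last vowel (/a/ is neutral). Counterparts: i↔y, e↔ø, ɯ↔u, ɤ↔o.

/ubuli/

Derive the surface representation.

[ɯbɯli]

/u/ harmonizes with /i/ ([-round]) → [ɯ]
/u/ harmonizes with /i/ ([-round]) → [ɯ]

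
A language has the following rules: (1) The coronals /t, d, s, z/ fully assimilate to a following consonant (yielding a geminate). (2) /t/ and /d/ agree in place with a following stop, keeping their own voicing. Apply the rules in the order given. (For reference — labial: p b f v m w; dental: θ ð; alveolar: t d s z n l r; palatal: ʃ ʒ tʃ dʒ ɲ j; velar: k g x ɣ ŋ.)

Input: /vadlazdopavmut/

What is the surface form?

Rule 1: /d/ before /l/ → [l] (total assimilation)
Rule 1: /z/ before /d/ → [d] (total assimilation)
After rule 1: valladdopavmut
Rule 2: no segment meets the rule's conditions; no change.

[valladdopavmut]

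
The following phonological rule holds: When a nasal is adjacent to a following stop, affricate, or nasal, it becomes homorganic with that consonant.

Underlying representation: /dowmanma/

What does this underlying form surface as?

/n/ before /m/ (labial) → [m]

[dowmamma]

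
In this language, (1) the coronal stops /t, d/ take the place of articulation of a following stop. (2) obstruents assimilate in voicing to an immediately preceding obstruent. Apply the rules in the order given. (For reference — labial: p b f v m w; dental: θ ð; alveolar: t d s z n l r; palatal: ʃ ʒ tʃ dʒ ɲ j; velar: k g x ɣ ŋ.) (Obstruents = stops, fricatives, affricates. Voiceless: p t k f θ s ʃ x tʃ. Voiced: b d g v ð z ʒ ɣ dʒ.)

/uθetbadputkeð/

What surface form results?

[uθeppabbukkeð]

Rule 1: /t/ before /b/ (labial) → [p]
Rule 1: /d/ before /p/ (labial) → [b]
Rule 1: /t/ before /k/ (velar) → [k]
After rule 1: uθepbabpukkeð
Rule 2: /b/ after /p/ (voiceless) → [p]
Rule 2: /p/ after /b/ (voiced) → [b]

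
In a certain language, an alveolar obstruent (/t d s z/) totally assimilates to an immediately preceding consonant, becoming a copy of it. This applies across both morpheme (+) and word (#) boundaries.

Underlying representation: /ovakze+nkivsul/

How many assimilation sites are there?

2

/z/ after /k/ → [k] (total assimilation)
/s/ after /v/ → [v] (total assimilation)
2 segments change.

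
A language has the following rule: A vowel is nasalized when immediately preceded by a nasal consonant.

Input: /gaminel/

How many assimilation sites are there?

2

/i/ after nasal /m/ → [ĩ]
/e/ after nasal /n/ → [ẽ]
2 segments change.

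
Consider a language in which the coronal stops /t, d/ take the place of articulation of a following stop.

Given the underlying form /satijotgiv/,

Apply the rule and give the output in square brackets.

/t/ before /g/ (velar) → [k]

[satijokgiv]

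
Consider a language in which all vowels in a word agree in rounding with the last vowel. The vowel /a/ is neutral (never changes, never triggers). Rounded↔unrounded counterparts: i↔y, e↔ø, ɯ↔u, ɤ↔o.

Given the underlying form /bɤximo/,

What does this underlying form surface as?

/ɤ/ harmonizes with /o/ ([+round]) → [o]
/i/ harmonizes with /o/ ([+round]) → [y]

[boxymo]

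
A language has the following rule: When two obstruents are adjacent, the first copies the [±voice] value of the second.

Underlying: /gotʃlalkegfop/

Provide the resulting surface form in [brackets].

[gotʃlalkekfop]

/g/ before /f/ (voiceless) → [k]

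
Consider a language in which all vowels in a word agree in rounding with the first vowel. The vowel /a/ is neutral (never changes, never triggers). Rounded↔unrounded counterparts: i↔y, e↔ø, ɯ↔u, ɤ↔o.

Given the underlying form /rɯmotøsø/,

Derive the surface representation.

[rɯmɤtese]

/o/ harmonizes with /ɯ/ ([-round]) → [ɤ]
/ø/ harmonizes with /ɯ/ ([-round]) → [e]
/ø/ harmonizes with /ɯ/ ([-round]) → [e]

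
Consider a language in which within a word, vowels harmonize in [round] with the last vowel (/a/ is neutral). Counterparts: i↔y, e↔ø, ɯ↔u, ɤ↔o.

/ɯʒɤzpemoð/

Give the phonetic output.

/ɯ/ harmonizes with /o/ ([+round]) → [u]
/ɤ/ harmonizes with /o/ ([+round]) → [o]
/e/ harmonizes with /o/ ([+round]) → [ø]

[uʒozpømoð]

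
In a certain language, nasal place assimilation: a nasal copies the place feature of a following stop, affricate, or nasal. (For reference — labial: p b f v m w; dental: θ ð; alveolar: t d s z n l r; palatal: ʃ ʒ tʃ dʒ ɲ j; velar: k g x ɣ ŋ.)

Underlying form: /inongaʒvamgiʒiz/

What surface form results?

[inoŋgaʒvaŋgiʒiz]

/n/ before /g/ (velar) → [ŋ]
/m/ before /g/ (velar) → [ŋ]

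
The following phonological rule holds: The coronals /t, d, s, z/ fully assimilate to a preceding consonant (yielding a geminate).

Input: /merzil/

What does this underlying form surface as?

/z/ after /r/ → [r] (total assimilation)

[merril]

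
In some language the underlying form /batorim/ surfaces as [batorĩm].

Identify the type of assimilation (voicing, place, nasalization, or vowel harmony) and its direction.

/i/→[ĩ].
Each target copies a feature from the following segment, so the direction is regressive.

nasalization, regressive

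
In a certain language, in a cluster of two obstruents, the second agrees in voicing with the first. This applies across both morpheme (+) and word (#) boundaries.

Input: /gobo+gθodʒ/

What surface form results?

/θ/ after /g/ (voiced) → [ð]

[gobo+gðodʒ]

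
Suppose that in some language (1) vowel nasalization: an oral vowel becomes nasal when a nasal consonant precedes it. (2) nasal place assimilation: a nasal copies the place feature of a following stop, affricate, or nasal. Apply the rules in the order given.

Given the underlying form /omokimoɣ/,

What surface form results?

[omõkimõɣ]

Rule 1: /o/ after nasal /m/ → [õ]
Rule 1: /o/ after nasal /m/ → [õ]
After rule 1: omõkimõɣ
Rule 2: no segment meets the rule's conditions; no change.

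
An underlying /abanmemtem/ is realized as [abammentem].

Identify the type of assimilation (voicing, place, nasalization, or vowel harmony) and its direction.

/n/→[m] /m/→[n].
Each target copies a feature from the following segment, so the direction is regressive.

place assimilation, regressive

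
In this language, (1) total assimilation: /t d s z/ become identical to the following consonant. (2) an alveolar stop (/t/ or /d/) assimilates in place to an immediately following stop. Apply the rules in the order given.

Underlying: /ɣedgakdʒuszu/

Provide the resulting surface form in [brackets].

[ɣeggakdʒuzzu]

Rule 1: /d/ before /g/ → [g] (total assimilation)
Rule 1: /s/ before /z/ → [z] (total assimilation)
After rule 1: ɣeggakdʒuzzu
Rule 2: no segment meets the rule's conditions; no change.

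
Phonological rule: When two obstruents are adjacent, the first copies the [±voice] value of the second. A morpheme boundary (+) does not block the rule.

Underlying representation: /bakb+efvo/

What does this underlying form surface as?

/k/ before /b/ (voiced) → [g]
/f/ before /v/ (voiced) → [v]

[bagb+evvo]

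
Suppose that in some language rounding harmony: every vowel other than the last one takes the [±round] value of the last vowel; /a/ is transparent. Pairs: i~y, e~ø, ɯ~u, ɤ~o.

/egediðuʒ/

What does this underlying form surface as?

/e/ harmonizes with /u/ ([+round]) → [ø]
/e/ harmonizes with /u/ ([+round]) → [ø]
/i/ harmonizes with /u/ ([+round]) → [y]

[øgødyðuʒ]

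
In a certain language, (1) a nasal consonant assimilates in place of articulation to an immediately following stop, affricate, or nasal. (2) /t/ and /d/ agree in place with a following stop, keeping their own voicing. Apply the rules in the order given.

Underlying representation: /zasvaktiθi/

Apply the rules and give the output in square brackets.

[zasvaktiθi]

Rule 1: no segment meets the rule's conditions; no change.
After rule 1: zasvaktiθi
Rule 2: no segment meets the rule's conditions; no change.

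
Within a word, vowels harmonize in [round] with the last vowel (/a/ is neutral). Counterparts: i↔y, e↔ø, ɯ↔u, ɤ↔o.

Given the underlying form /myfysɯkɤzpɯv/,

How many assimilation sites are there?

/y/ harmonizes with /ɯ/ ([-round]) → [i]
/y/ harmonizes with /ɯ/ ([-round]) → [i]
2 segments change.

2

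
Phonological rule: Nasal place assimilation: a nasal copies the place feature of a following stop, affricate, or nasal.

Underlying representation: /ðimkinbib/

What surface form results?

/m/ before /k/ (velar) → [ŋ]
/n/ before /b/ (labial) → [m]

[ðiŋkimbib]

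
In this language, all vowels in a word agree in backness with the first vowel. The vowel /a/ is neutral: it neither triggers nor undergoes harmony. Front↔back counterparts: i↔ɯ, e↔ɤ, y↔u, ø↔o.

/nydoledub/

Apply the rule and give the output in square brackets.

/o/ harmonizes with /y/ ([-back]) → [ø]
/u/ harmonizes with /y/ ([-back]) → [y]

[nydøledyb]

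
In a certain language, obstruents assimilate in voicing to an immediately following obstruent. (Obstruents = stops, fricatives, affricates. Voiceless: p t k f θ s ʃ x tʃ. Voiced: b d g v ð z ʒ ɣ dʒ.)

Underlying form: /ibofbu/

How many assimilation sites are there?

/f/ before /b/ (voiced) → [v]
1 segment changes.

1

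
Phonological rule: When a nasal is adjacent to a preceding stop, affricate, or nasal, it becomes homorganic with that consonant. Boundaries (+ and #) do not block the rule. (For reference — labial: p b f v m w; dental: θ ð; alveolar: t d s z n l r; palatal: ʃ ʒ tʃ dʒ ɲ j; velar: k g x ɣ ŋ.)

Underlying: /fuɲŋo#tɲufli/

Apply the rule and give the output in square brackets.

/ŋ/ after /ɲ/ (palatal) → [ɲ]
/ɲ/ after /t/ (alveolar) → [n]

[fuɲɲo#tnufli]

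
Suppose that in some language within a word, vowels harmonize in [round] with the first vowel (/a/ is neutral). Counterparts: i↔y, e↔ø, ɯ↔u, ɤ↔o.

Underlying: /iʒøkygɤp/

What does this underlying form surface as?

[iʒekigɤp]

/ø/ harmonizes with /i/ ([-round]) → [e]
/y/ harmonizes with /i/ ([-round]) → [i]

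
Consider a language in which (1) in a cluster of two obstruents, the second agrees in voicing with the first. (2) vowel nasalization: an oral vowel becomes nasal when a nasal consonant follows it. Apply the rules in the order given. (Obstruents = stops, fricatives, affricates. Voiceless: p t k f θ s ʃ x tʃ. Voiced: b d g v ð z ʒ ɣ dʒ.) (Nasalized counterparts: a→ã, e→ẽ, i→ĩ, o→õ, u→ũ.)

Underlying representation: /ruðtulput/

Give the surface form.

[ruðdulput]

Rule 1: /t/ after /ð/ (voiced) → [d]
After rule 1: ruðdulput
Rule 2: no segment meets the rule's conditions; no change.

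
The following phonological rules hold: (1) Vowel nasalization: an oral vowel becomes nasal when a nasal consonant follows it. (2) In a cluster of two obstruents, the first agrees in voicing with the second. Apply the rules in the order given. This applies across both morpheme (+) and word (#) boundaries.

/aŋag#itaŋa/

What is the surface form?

Rule 1: /a/ before nasal /ŋ/ → [ã]
Rule 1: /a/ before nasal /ŋ/ → [ã]
After rule 1: ãŋag#itãŋa
Rule 2: no segment meets the rule's conditions; no change.

[ãŋag#itãŋa]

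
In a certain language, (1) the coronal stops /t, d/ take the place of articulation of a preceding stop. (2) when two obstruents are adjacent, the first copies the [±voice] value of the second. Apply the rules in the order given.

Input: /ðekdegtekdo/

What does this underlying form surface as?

[ðeggekkeggo]

Rule 1: /d/ after /k/ (velar) → [g]
Rule 1: /t/ after /g/ (velar) → [k]
Rule 1: /d/ after /k/ (velar) → [g]
After rule 1: ðekgegkekgo
Rule 2: /k/ before /g/ (voiced) → [g]
Rule 2: /g/ before /k/ (voiceless) → [k]
Rule 2: /k/ before /g/ (voiced) → [g]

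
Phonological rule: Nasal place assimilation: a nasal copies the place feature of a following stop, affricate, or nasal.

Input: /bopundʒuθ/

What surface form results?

[bopuɲdʒuθ]

/n/ before /dʒ/ (palatal) → [ɲ]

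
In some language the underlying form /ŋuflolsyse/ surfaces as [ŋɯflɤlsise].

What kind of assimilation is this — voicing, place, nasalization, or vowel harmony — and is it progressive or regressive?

vowel harmony, regressive

/u/→[ɯ] /o/→[ɤ] /y/→[i].
Vowels agree with the last vowel, so the harmony is regressive.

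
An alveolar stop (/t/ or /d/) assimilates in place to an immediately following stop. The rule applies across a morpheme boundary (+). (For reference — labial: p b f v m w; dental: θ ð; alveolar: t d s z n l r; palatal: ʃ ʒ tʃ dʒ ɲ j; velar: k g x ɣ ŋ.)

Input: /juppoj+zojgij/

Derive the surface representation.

no segment meets the rule's conditions; no change.

[juppoj+zojgij]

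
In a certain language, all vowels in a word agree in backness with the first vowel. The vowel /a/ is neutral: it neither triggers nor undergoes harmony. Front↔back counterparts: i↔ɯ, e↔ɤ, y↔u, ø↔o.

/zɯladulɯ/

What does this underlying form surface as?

no segment meets the rule's conditions; no change.

[zɯladulɯ]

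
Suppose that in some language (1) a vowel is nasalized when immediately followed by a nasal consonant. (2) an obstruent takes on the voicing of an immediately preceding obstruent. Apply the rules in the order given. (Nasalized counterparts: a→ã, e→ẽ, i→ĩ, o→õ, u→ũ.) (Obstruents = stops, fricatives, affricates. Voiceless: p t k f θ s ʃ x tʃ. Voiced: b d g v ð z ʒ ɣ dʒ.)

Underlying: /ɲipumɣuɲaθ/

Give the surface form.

Rule 1: /u/ before nasal /m/ → [ũ]
Rule 1: /u/ before nasal /ɲ/ → [ũ]
After rule 1: ɲipũmɣũɲaθ
Rule 2: no segment meets the rule's conditions; no change.

[ɲipũmɣũɲaθ]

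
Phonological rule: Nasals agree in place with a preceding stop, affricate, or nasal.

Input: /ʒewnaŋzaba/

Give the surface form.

no segment meets the rule's conditions; no change.

[ʒewnaŋzaba]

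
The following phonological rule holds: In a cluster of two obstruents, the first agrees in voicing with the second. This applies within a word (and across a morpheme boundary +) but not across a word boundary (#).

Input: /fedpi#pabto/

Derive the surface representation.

[fetpi#papto]

/d/ before /p/ (voiceless) → [t]
/b/ before /t/ (voiceless) → [p]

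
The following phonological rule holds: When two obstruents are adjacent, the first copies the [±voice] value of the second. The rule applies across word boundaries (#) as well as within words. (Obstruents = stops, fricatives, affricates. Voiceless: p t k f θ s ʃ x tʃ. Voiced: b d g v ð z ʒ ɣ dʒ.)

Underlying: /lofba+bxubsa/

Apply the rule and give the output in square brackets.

[lovba+pxupsa]

/f/ before /b/ (voiced) → [v]
/b/ before /x/ (voiceless) → [p]
/b/ before /s/ (voiceless) → [p]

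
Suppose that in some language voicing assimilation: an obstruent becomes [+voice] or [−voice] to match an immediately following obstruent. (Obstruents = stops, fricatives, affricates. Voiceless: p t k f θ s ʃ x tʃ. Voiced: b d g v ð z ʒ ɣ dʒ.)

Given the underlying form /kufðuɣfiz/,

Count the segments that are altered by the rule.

/f/ before /ð/ (voiced) → [v]
/ɣ/ before /f/ (voiceless) → [x]
2 segments change.

2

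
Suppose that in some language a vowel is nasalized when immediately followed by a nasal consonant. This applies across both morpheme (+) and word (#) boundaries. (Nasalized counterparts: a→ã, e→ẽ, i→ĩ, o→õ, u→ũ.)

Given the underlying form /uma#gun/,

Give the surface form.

[ũma#gũn]

/u/ before nasal /m/ → [ũ]
/u/ before nasal /n/ → [ũ]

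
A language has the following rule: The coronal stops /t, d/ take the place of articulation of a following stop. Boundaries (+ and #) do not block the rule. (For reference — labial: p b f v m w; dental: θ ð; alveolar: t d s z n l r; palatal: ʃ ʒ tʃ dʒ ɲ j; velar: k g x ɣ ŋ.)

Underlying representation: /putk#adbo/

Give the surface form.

[pukk#abbo]

/t/ before /k/ (velar) → [k]
/d/ before /b/ (labial) → [b]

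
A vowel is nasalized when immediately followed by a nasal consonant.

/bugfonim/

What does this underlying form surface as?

[bugfõnĩm]

/o/ before nasal /n/ → [õ]
/i/ before nasal /m/ → [ĩ]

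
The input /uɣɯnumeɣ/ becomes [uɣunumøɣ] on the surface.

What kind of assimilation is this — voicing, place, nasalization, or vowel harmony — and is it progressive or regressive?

/ɯ/→[u] /e/→[ø].
Vowels agree with the first vowel, so the harmony is progressive.

vowel harmony, progressive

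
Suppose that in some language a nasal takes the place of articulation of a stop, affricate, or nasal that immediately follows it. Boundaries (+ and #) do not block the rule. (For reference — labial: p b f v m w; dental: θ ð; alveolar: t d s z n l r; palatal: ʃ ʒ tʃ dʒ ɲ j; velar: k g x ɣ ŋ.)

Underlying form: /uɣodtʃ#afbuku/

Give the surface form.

[uɣodtʃ#afbuku]

no segment meets the rule's conditions; no change.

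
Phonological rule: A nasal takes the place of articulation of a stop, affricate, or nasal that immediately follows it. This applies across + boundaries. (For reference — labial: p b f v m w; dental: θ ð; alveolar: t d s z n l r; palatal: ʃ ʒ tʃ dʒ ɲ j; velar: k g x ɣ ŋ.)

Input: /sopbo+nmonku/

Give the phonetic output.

[sopbo+mmoŋku]

/n/ before /m/ (labial) → [m]
/n/ before /k/ (velar) → [ŋ]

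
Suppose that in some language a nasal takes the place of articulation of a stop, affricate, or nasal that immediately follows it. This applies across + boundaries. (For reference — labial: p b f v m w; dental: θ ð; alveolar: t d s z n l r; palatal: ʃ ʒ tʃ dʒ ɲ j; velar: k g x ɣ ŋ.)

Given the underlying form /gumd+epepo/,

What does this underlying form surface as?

/m/ before /d/ (alveolar) → [n]

[gund+epepo]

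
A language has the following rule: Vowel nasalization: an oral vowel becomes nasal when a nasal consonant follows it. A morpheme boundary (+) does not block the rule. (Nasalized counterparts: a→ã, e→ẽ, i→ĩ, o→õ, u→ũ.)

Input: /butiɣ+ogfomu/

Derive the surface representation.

/o/ before nasal /m/ → [õ]

[butiɣ+ogfõmu]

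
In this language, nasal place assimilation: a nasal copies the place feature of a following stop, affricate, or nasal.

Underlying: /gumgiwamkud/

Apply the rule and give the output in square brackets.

[guŋgiwaŋkud]

/m/ before /g/ (velar) → [ŋ]
/m/ before /k/ (velar) → [ŋ]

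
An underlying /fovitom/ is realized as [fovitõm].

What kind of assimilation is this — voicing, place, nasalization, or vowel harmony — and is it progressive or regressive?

/o/→[õ].
Each target copies a feature from the following segment, so the direction is regressive.

nasalization, regressive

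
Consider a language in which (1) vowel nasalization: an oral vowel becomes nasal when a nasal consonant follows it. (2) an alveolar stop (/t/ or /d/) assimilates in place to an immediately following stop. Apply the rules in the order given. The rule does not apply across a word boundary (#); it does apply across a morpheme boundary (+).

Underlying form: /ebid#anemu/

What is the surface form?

[ebid#ãnẽmu]

Rule 1: /a/ before nasal /n/ → [ã]
Rule 1: /e/ before nasal /m/ → [ẽ]
After rule 1: ebid#ãnẽmu
Rule 2: no segment meets the rule's conditions; no change.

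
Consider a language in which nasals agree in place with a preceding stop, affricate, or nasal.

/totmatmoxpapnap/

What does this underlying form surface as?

[totnatnoxpapmap]

/m/ after /t/ (alveolar) → [n]
/m/ after /t/ (alveolar) → [n]
/n/ after /p/ (labial) → [m]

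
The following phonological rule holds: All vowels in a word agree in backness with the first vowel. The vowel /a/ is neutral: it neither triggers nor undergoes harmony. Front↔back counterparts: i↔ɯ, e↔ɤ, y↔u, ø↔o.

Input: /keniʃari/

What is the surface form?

no segment meets the rule's conditions; no change.

[keniʃari]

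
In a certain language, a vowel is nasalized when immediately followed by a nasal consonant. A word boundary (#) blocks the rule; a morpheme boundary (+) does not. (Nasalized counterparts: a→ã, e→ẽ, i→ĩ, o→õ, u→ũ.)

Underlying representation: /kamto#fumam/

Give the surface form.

[kãmto#fũmãm]

/a/ before nasal /m/ → [ã]
/u/ before nasal /m/ → [ũ]
/a/ before nasal /m/ → [ã]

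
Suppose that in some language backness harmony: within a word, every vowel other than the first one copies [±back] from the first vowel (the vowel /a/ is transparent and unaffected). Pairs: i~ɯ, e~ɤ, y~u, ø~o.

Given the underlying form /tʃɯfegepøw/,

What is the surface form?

[tʃɯfɤgɤpow]

/e/ harmonizes with /ɯ/ ([+back]) → [ɤ]
/e/ harmonizes with /ɯ/ ([+back]) → [ɤ]
/ø/ harmonizes with /ɯ/ ([+back]) → [o]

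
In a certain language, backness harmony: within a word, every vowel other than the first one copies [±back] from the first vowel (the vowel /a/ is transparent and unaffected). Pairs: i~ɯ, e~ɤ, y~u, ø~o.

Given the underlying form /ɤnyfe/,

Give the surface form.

/y/ harmonizes with /ɤ/ ([+back]) → [u]
/e/ harmonizes with /ɤ/ ([+back]) → [ɤ]

[ɤnufɤ]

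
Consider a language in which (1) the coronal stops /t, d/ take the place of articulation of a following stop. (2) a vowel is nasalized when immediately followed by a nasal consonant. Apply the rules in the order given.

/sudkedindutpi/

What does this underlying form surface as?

[sugkedĩnduppi]

Rule 1: /d/ before /k/ (velar) → [g]
Rule 1: /t/ before /p/ (labial) → [p]
After rule 1: sugkedinduppi
Rule 2: /i/ before nasal /n/ → [ĩ]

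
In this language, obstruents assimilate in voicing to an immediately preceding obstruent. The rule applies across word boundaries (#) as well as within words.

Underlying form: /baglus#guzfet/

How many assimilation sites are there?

2

/g/ after /s/ (voiceless) → [k]
/f/ after /z/ (voiced) → [v]
2 segments change.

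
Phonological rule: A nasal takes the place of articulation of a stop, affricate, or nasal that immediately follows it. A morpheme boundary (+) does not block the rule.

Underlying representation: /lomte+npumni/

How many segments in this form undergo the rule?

/m/ before /t/ (alveolar) → [n]
/n/ before /p/ (labial) → [m]
/m/ before /n/ (alveolar) → [n]
3 segments change.

3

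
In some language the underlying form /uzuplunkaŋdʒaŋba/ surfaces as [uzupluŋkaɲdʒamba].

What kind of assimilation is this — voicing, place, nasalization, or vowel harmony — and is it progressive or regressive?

place assimilation, regressive

/n/→[ŋ] /ŋ/→[ɲ] /ŋ/→[m].
Each target copies a feature from the following segment, so the direction is regressive.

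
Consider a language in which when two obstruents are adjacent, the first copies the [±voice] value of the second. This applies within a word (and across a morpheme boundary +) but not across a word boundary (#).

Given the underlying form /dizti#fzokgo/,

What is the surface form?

/z/ before /t/ (voiceless) → [s]
/f/ before /z/ (voiced) → [v]
/k/ before /g/ (voiced) → [g]

[disti#vzoggo]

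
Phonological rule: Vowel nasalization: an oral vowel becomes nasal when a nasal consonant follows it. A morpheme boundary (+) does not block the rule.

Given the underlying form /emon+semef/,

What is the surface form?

/e/ before nasal /m/ → [ẽ]
/o/ before nasal /n/ → [õ]
/e/ before nasal /m/ → [ẽ]

[ẽmõn+sẽmef]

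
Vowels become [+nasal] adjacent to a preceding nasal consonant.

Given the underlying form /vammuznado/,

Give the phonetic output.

/u/ after nasal /m/ → [ũ]
/a/ after nasal /n/ → [ã]

[vammũznãdo]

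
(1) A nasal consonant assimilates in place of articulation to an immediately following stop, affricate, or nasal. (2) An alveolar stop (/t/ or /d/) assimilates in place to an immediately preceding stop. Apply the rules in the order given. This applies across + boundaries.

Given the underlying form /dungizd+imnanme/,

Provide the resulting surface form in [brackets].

Rule 1: /n/ before /g/ (velar) → [ŋ]
Rule 1: /m/ before /n/ (alveolar) → [n]
Rule 1: /n/ before /m/ (labial) → [m]
After rule 1: duŋgizd+innamme
Rule 2: no segment meets the rule's conditions; no change.

[duŋgizd+innamme]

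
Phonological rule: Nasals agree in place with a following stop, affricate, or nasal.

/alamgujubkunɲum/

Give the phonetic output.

[alaŋgujubkuɲɲum]

/m/ before /g/ (velar) → [ŋ]
/n/ before /ɲ/ (palatal) → [ɲ]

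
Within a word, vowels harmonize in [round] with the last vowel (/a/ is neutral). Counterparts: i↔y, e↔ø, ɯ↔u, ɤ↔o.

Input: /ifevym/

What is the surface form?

[yføvym]

/i/ harmonizes with /y/ ([+round]) → [y]
/e/ harmonizes with /y/ ([+round]) → [ø]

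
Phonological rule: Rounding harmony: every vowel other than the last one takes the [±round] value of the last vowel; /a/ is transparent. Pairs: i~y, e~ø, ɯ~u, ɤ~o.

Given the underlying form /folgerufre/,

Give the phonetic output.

/o/ harmonizes with /e/ ([-round]) → [ɤ]
/u/ harmonizes with /e/ ([-round]) → [ɯ]

[fɤlgerɯfre]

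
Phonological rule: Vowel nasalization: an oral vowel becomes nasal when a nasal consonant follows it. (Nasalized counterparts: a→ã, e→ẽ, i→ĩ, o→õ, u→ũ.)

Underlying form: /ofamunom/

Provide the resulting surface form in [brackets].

[ofãmũnõm]

/a/ before nasal /m/ → [ã]
/u/ before nasal /n/ → [ũ]
/o/ before nasal /m/ → [õ]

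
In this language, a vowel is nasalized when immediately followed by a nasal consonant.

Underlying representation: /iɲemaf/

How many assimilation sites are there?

/i/ before nasal /ɲ/ → [ĩ]
/e/ before nasal /m/ → [ẽ]
2 segments change.

2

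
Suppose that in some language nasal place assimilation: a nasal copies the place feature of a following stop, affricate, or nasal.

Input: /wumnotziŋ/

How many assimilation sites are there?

1

/m/ before /n/ (alveolar) → [n]
1 segment changes.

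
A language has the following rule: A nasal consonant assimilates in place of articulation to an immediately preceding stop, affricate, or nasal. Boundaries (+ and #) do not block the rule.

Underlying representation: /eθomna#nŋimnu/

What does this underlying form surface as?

[eθomma#nnimmu]

/n/ after /m/ (labial) → [m]
/ŋ/ after /n/ (alveolar) → [n]
/n/ after /m/ (labial) → [m]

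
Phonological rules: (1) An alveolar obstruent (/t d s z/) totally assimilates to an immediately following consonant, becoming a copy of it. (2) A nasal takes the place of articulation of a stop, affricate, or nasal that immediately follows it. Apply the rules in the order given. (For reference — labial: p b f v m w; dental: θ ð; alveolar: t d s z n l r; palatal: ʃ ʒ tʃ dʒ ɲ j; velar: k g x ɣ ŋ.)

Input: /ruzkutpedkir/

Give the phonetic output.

[rukkuppekkir]

Rule 1: /z/ before /k/ → [k] (total assimilation)
Rule 1: /t/ before /p/ → [p] (total assimilation)
Rule 1: /d/ before /k/ → [k] (total assimilation)
After rule 1: rukkuppekkir
Rule 2: no segment meets the rule's conditions; no change.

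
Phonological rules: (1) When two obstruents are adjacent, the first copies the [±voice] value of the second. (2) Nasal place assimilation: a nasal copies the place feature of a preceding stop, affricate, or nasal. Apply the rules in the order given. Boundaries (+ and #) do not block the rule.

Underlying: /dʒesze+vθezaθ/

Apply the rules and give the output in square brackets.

Rule 1: /s/ before /z/ (voiced) → [z]
Rule 1: /v/ before /θ/ (voiceless) → [f]
After rule 1: dʒezze+fθezaθ
Rule 2: no segment meets the rule's conditions; no change.

[dʒezze+fθezaθ]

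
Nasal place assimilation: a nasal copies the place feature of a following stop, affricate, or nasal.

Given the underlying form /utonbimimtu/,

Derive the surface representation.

[utombimintu]

/n/ before /b/ (labial) → [m]
/m/ before /t/ (alveolar) → [n]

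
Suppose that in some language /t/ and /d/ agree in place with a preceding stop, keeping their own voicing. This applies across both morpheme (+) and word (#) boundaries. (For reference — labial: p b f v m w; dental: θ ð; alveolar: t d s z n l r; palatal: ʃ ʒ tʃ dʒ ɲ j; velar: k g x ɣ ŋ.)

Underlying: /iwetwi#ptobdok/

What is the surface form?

/t/ after /p/ (labial) → [p]
/d/ after /b/ (labial) → [b]

[iwetwi#ppobbok]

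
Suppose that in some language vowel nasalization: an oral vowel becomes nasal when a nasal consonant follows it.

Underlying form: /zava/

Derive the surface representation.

no segment meets the rule's conditions; no change.

[zava]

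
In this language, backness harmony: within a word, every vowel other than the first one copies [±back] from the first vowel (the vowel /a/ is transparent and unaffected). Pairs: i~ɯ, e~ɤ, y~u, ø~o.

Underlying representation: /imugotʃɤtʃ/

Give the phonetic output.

/u/ harmonizes with /i/ ([-back]) → [y]
/o/ harmonizes with /i/ ([-back]) → [ø]
/ɤ/ harmonizes with /i/ ([-back]) → [e]

[imygøtʃetʃ]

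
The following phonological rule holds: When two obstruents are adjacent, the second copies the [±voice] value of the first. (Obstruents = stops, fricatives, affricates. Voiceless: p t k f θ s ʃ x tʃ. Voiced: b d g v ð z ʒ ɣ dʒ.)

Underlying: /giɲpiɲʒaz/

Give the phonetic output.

[giɲpiɲʒaz]

no segment meets the rule's conditions; no change.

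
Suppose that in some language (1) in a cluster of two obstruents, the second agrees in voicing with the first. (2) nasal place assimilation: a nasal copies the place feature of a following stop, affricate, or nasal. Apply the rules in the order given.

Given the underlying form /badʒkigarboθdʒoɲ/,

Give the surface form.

Rule 1: /k/ after /dʒ/ (voiced) → [g]
Rule 1: /dʒ/ after /θ/ (voiceless) → [tʃ]
After rule 1: badʒgigarboθtʃoɲ
Rule 2: no segment meets the rule's conditions; no change.

[badʒgigarboθtʃoɲ]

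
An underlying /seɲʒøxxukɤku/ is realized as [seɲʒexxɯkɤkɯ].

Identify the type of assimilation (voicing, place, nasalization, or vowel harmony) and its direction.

/ø/→[e] /u/→[ɯ] /u/→[ɯ].
Vowels agree with the first vowel, so the harmony is progressive.

vowel harmony, progressive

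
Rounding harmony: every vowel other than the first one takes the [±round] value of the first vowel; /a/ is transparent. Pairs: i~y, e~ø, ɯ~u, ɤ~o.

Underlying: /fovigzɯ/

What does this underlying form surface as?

/i/ harmonizes with /o/ ([+round]) → [y]
/ɯ/ harmonizes with /o/ ([+round]) → [u]

[fovygzu]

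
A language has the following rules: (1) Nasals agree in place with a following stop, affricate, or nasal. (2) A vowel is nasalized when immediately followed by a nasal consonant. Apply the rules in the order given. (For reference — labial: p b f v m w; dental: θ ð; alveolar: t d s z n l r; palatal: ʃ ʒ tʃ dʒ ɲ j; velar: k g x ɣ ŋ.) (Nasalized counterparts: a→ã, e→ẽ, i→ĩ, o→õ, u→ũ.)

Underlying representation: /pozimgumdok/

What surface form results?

Rule 1: /m/ before /g/ (velar) → [ŋ]
Rule 1: /m/ before /d/ (alveolar) → [n]
After rule 1: poziŋgundok
Rule 2: /i/ before nasal /ŋ/ → [ĩ]
Rule 2: /u/ before nasal /n/ → [ũ]

[pozĩŋgũndok]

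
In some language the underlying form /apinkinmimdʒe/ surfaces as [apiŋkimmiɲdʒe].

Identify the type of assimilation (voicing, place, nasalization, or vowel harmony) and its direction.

/n/→[ŋ] /n/→[m] /m/→[ɲ].
Each target copies a feature from the following segment, so the direction is regressive.

place assimilation, regressive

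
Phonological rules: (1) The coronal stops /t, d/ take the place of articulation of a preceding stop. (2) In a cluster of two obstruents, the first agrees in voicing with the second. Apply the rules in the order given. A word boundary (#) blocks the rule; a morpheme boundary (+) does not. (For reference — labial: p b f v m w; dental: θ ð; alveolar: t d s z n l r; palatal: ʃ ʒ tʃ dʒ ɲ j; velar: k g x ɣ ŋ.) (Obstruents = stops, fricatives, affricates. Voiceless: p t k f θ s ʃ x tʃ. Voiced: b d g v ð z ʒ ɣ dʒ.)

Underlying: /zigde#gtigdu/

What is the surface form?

[zigge#kkiggu]

Rule 1: /d/ after /g/ (velar) → [g]
Rule 1: /t/ after /g/ (velar) → [k]
Rule 1: /d/ after /g/ (velar) → [g]
After rule 1: zigge#gkiggu
Rule 2: /g/ before /k/ (voiceless) → [k]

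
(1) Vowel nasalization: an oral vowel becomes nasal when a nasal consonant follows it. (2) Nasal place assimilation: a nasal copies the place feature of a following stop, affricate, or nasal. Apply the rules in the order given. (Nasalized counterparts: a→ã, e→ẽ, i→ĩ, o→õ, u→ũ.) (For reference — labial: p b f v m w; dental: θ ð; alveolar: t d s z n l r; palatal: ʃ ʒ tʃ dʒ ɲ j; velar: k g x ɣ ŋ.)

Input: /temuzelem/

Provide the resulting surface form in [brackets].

Rule 1: /e/ before nasal /m/ → [ẽ]
Rule 1: /e/ before nasal /m/ → [ẽ]
After rule 1: tẽmuzelẽm
Rule 2: no segment meets the rule's conditions; no change.

[tẽmuzelẽm]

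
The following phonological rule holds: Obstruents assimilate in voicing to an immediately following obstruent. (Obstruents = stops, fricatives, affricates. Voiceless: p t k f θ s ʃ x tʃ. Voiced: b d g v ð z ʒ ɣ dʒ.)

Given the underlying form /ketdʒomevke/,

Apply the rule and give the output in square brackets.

/t/ before /dʒ/ (voiced) → [d]
/v/ before /k/ (voiceless) → [f]

[keddʒomefke]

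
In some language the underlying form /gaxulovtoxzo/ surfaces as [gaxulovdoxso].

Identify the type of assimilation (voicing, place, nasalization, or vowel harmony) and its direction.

voicing assimilation, progressive

/t/→[d] /z/→[s].
Each target copies a feature from the preceding segment, so the direction is progressive.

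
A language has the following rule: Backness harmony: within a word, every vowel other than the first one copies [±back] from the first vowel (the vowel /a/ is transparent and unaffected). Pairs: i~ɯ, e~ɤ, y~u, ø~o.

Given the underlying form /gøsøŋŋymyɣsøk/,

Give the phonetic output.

no segment meets the rule's conditions; no change.

[gøsøŋŋymyɣsøk]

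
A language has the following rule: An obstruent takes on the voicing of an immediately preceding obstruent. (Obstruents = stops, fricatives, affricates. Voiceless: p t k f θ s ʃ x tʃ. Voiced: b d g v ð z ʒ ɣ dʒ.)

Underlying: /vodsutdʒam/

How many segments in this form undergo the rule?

/s/ after /d/ (voiced) → [z]
/dʒ/ after /t/ (voiceless) → [tʃ]
2 segments change.

2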